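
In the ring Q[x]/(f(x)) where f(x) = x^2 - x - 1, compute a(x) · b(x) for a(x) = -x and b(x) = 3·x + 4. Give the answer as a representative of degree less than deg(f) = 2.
a · b ≡ -7·x - 3 (mod f(x))

First multiply in Q[x] without reducing: a · b = -3·x^2 - 4·x. Now divide by f(x) = x^2 - x - 1, eliminating the leading term at each step:
  leading term -3·x^2: subtract (-3)·f(x) = -3·x^2 + 3·x + 3, leaving -7·x - 3
The degree is now < 2, so this is the remainder. Hence a · b ≡ -7·x - 3 in Q[x]/(f).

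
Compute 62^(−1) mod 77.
Apply the extended Euclidean algorithm to (77, 62), tracking rows (r, s, t) with s·77 + t·62 = r. Each division r_prev = q·r_cur + r_new produces the new row as (previous row) − q·(current row):
  row A: (77, 1, 0)   [1·77 + 0·62 = 77]
  row B: (62, 0, 1)   [0·77 + 1·62 = 62]
  77 = 1·62 + 15   → row C = row A − 1·row B = (15, 1, −1)   [check: 1·77 − 1·62 = 15]
  62 = 4·15 + 2   → row D = row B − 4·row C = (2, −4, 5)   [check: −4·77 + 5·62 = 2]
  15 = 7·2 + 1   → row E = row C − 7·row D = (1, 29, −36)   [check: 29·77 − 36·62 = 1]
  2 = 2·1 + 0   → remainder 0, stop. gcd = 1 (last nonzero row E).
The gcd is 1, so 62 is invertible mod 77. The last nonzero row gives 29·77 − 36·62 = 1, so t = −36. So 62^(−1) ≡ −36 ≡ 41 (mod 77). Verify: 62 · 41 = 2542 ≡ 1 (mod 77). ✓

Final answer: 62^(−1) ≡ 41 (mod 77)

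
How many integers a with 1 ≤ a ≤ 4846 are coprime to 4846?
The number of a ∈ {1, ..., 4846} with gcd(a, 4846) = 1 is by definition Euler's totient φ(4846). φ is multiplicative, with φ(p^e) = p^e − p^(e−1). Factorise 4846 = 2 · 2423. Then
  φ(4846) = (2 − 1) · (2423 − 1) = 1 · 2422 = 2422.
So there are 2422 such integers.

Final answer: 2422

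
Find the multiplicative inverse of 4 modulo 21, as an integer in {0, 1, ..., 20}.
4^(−1) ≡ 16 (mod 21)

Apply the extended Euclidean algorithm to (21, 4), tracking rows (r, s, t) with s·21 + t·4 = r. Each division r_prev = q·r_cur + r_new produces the new row as (previous row) − q·(current row):
  row A: (21, 1, 0)   [1·21 + 0·4 = 21]
  row B: (4, 0, 1)   [0·21 + 1·4 = 4]
  21 = 5·4 + 1   → row C = row A − 5·row B = (1, 1, −5)   [check: 1·21 − 5·4 = 1]
  4 = 4·1 + 0   → remainder 0, stop. gcd = 1 (last nonzero row C).
The gcd is 1, so 4 is invertible mod 21. The last nonzero row gives 1·21 − 5·4 = 1, so t = −5. So 4^(−1) ≡ −5 ≡ 16 (mod 21). Verify: 4 · 16 = 64 ≡ 1 (mod 21). ✓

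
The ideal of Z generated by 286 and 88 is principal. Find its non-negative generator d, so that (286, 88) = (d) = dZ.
In the PID Z, (a, b) is generated by gcd(a, b). Compute gcd(286, 88) with the extended Euclidean algorithm, tracking rows (r, s, t) with s·286 + t·88 = r:
  row A: (286, 1, 0)   [1·286 + 0·88 = 286]
  row B: (88, 0, 1)   [0·286 + 1·88 = 88]
  286 = 3·88 + 22   → row C = row A − 3·row B = (22, 1, −3)   [check: 1·286 − 3·88 = 22]
  88 = 4·22 + 0   → remainder 0, stop. gcd = 22 (last nonzero row C).
So gcd(286, 88) = 22, with Bézout identity 1·286 − 3·88 = 22. Containment (⊇): the Bézout identity exhibits 22 as an element of (286, 88), giving (22) ⊆ (286, 88). Containment (⊆): since 22 | 286 and 22 | 88 (286 = 22·13, 88 = 22·4), every Z-linear combination of 286 and 88 is divisible by 22, so (286, 88) ⊆ (22). Therefore (286, 88) = (22), d = 22.

Final answer: (286, 88) = (22); d = 22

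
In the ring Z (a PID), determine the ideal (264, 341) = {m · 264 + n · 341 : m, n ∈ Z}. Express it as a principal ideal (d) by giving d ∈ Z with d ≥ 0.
(264, 341) = (11); d = 11

In the PID Z, (a, b) is generated by gcd(a, b). Compute gcd(341, 264) with the extended Euclidean algorithm, tracking rows (r, s, t) with s·341 + t·264 = r:
  row A: (341, 1, 0)   [1·341 + 0·264 = 341]
  row B: (264, 0, 1)   [0·341 + 1·264 = 264]
  341 = 1·264 + 77   → row C = row A − 1·row B = (77, 1, −1)   [check: 1·341 − 1·264 = 77]
  264 = 3·77 + 33   → row D = row B − 3·row C = (33, −3, 4)   [check: −3·341 + 4·264 = 33]
  77 = 2·33 + 11   → row E = row C − 2·row D = (11, 7, −9)   [check: 7·341 − 9·264 = 11]
  33 = 3·11 + 0   → remainder 0, stop. gcd = 11 (last nonzero row E).
So gcd(264, 341) = 11, with Bézout identity 7·341 − 9·264 = 11. Containment (⊇): the Bézout identity exhibits 11 as an element of (264, 341), giving (11) ⊆ (264, 341). Containment (⊆): since 11 | 264 and 11 | 341 (264 = 11·24, 341 = 11·31), every Z-linear combination of 264 and 341 is divisible by 11, so (264, 341) ⊆ (11). Therefore (264, 341) = (11), d = 11.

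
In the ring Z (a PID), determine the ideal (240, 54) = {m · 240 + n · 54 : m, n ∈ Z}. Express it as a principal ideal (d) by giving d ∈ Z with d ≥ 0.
(240, 54) = (6); d = 6

In the PID Z, (a, b) is generated by gcd(a, b). Compute gcd(240, 54) with the extended Euclidean algorithm, tracking rows (r, s, t) with s·240 + t·54 = r:
  row A: (240, 1, 0)   [1·240 + 0·54 = 240]
  row B: (54, 0, 1)   [0·240 + 1·54 = 54]
  240 = 4·54 + 24   → row C = row A − 4·row B = (24, 1, −4)   [check: 1·240 − 4·54 = 24]
  54 = 2·24 + 6   → row D = row B − 2·row C = (6, −2, 9)   [check: −2·240 + 9·54 = 6]
  24 = 4·6 + 0   → remainder 0, stop. gcd = 6 (last nonzero row D).
So gcd(240, 54) = 6, with Bézout identity −2·240 + 9·54 = 6. Containment (⊇): the Bézout identity exhibits 6 as an element of (240, 54), giving (6) ⊆ (240, 54). Containment (⊆): since 6 | 240 and 6 | 54 (240 = 6·40, 54 = 6·9), every Z-linear combination of 240 and 54 is divisible by 6, so (240, 54) ⊆ (6). Therefore (240, 54) = (6), d = 6.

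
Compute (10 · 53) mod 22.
2

Reduce the factors first: 53 ≡ 9 (mod 22), so 10 · 53 ≡ 10 · 9 (mod 22). 10 · 9 = 90. Dividing by 22: 90 = 4·22 + 2. So (10 · 53) mod 22 = 2.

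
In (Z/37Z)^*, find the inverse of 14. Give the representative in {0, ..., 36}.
Apply the extended Euclidean algorithm to (37, 14), tracking rows (r, s, t) with s·37 + t·14 = r. Each division r_prev = q·r_cur + r_new produces the new row as (previous row) − q·(current row):
  row A: (37, 1, 0)   [1·37 + 0·14 = 37]
  row B: (14, 0, 1)   [0·37 + 1·14 = 14]
  37 = 2·14 + 9   → row C = row A − 2·row B = (9, 1, −2)   [check: 1·37 − 2·14 = 9]
  14 = 1·9 + 5   → row D = row B − 1·row C = (5, −1, 3)   [check: −1·37 + 3·14 = 5]
  9 = 1·5 + 4   → row E = row C − 1·row D = (4, 2, −5)   [check: 2·37 − 5·14 = 4]
  5 = 1·4 + 1   → row F = row D − 1·row E = (1, −3, 8)   [check: −3·37 + 8·14 = 1]
  4 = 4·1 + 0   → remainder 0, stop. gcd = 1 (last nonzero row F).
The gcd is 1, so 14 is invertible mod 37. The last nonzero row gives −3·37 + 8·14 = 1, so t = 8. So 14^(−1) ≡ 8 (mod 37). Verify: 14 · 8 = 112 ≡ 1 (mod 37). ✓

Final answer: 14^(−1) ≡ 8 (mod 37)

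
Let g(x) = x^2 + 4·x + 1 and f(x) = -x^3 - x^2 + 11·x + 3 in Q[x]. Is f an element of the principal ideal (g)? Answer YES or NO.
YES

In Q[x] the ideal (g) consists of all multiples of g, so f ∈ (g) iff g | f, i.e. iff the remainder of f on division by g is 0. Divide f by g (g is monic, so eliminate the leading term of the running remainder at each step):
  leading term -x^3: subtract (-x)·g(x) = -x^3 - 4·x^2 - x, leaving 3·x^2 + 12·x + 3
  leading term 3·x^2: subtract (3)·g(x) = 3·x^2 + 12·x + 3, leaving 0
The remainder is 0, so f(x) = g(x) · h(x) with h(x) = 3 - x. Hence g | f, i.e. f ∈ (g).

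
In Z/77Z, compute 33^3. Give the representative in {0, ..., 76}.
Use repeated squaring. Binary(3) = 11. Walk through the bits of the exponent 3 left-to-right: at each bit after the leading one, square the running value, then multiply by 33 if the bit is 1 (always reducing mod 77):
  bit 1 = 1 (leading): start with 33.
  bit 2 = 1: square 33^2 = 1089 ≡ 11; bit is 1, so multiply 11·33 = 363 ≡ 55 (mod 77).
Final value: 33^3 ≡ 55 (mod 77).

Final answer: 55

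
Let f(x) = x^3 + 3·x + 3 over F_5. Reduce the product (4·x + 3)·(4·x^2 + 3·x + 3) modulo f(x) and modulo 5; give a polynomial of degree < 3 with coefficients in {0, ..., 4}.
a · b ≡ 4·x^2 + 3·x + 1 (mod f(x))

Multiply as integer polynomials: a · b = 16·x^3 + 24·x^2 + 21·x + 9. Reducing coefficients mod 5: a · b ≡ x^3 + 4·x^2 + x + 4. Now divide by f(x) = x^3 + 3·x + 3 in F_5[x], eliminating the leading term at each step:
  leading term x^3: subtract (1)·f(x) = x^3 + 3·x + 3, leaving 4·x^2 + 3·x + 1 (coefficients mod 5)
The degree is now < 3, so this is the remainder. Hence a · b ≡ 4·x^2 + 3·x + 1 in F_5[x]/(f).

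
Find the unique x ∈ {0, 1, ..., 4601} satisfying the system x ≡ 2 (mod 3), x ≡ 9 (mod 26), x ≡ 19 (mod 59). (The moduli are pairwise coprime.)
x ≡ 1907 (mod 4602); the representative in [0, 4602) is 1907

The moduli 3, 26, 59 are pairwise coprime, so by the CRT there is a unique solution mod 3·26·59 = 4602.
Solve by successive substitution. Start with x ≡ 2 (mod 3).
  Combine with x ≡ 9 (mod 26): write x = 2 + 3·t and require 2 + 3·t ≡ 9 (mod 26), i.e. 3·t ≡ 9 − 2 ≡ 7 (mod 26). Since 3^(−1) ≡ 9 (mod 26), t ≡ 9·7 ≡ 11 (mod 26). So x ≡ 2 + 3·11 = 35 (mod 78).
  Combine with x ≡ 19 (mod 59): write x = 35 + 78·t and require 35 + 78·t ≡ 19 (mod 59), i.e. 78·t ≡ 19 − 35 ≡ 43 (mod 59). Since 78^(−1) ≡ 28 (mod 59) (78 ≡ 19 (mod 59)), t ≡ 28·43 ≡ 24 (mod 59). So x ≡ 35 + 78·24 = 1907 (mod 4602).
Unique solution in [0, 4602): x = 1907.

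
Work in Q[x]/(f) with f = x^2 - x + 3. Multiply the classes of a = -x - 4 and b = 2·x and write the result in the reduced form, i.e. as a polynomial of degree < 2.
a · b ≡ 6 - 10·x (mod f(x))

First multiply in Q[x] without reducing: a · b = -2·x^2 - 8·x. Now divide by f(x) = x^2 - x + 3, eliminating the leading term at each step:
  leading term -2·x^2: subtract (-2)·f(x) = -2·x^2 + 2·x - 6, leaving 6 - 10·x
The degree is now < 2, so this is the remainder. Hence a · b ≡ 6 - 10·x in Q[x]/(f).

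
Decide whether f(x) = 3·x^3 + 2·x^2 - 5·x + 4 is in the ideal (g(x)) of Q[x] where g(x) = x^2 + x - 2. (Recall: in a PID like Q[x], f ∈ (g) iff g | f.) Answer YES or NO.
In Q[x] the ideal (g) consists of all multiples of g, so f ∈ (g) iff g | f, i.e. iff the remainder of f on division by g is 0. Divide f by g (g is monic, so eliminate the leading term of the running remainder at each step):
  leading term 3·x^3: subtract (3·x)·g(x) = 3·x^3 + 3·x^2 - 6·x, leaving -x^2 + x + 4
  leading term -x^2: subtract (-1)·g(x) = -x^2 - x + 2, leaving 2·x + 2
The remainder r(x) = 2·x + 2 ≠ 0 (and deg r < deg g), so g ∤ f, i.e. f ∉ (g).

Final answer: NO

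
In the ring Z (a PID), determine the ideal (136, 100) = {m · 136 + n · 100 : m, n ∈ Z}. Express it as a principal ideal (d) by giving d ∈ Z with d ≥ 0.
In the PID Z, (a, b) is generated by gcd(a, b). Compute gcd(136, 100) with the extended Euclidean algorithm, tracking rows (r, s, t) with s·136 + t·100 = r:
  row A: (136, 1, 0)   [1·136 + 0·100 = 136]
  row B: (100, 0, 1)   [0·136 + 1·100 = 100]
  136 = 1·100 + 36   → row C = row A − 1·row B = (36, 1, −1)   [check: 1·136 − 1·100 = 36]
  100 = 2·36 + 28   → row D = row B − 2·row C = (28, −2, 3)   [check: −2·136 + 3·100 = 28]
  36 = 1·28 + 8   → row E = row C − 1·row D = (8, 3, −4)   [check: 3·136 − 4·100 = 8]
  28 = 3·8 + 4   → row F = row D − 3·row E = (4, −11, 15)   [check: −11·136 + 15·100 = 4]
  8 = 2·4 + 0   → remainder 0, stop. gcd = 4 (last nonzero row F).
So gcd(136, 100) = 4, with Bézout identity −11·136 + 15·100 = 4. Containment (⊇): the Bézout identity exhibits 4 as an element of (136, 100), giving (4) ⊆ (136, 100). Containment (⊆): since 4 | 136 and 4 | 100 (136 = 4·34, 100 = 4·25), every Z-linear combination of 136 and 100 is divisible by 4, so (136, 100) ⊆ (4). Therefore (136, 100) = (4), d = 4.

Final answer: (136, 100) = (4); d = 4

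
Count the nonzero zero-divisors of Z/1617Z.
Z/1617Z has 776 nonzero zero-divisors

In Z/1617Z each nonzero element is either a unit (gcd with 1617 is 1) or a zero-divisor (gcd > 1). The number of units is φ(1617): factorise 1617 = 3 · 7^2 · 11, so φ(1617) = (3 − 1) · (7^2 − 7^1) · (11 − 1) = 2 · 42 · 10 = 840. The nonzero elements number 1617 − 1 = 1616. Hence the nonzero zero-divisors number 1616 − 840 = 776.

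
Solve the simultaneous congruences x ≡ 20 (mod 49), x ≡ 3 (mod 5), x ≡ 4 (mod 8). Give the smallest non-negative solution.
x ≡ 1588 (mod 1960); the representative in [0, 1960) is 1588

The moduli 49, 5, 8 are pairwise coprime, so by the CRT there is a unique solution mod 49·5·8 = 1960.
Solve by successive substitution. Start with x ≡ 20 (mod 49).
  Combine with x ≡ 3 (mod 5): write x = 20 + 49·t and require 20 + 49·t ≡ 3 (mod 5), i.e. 49·t ≡ 3 − 20 ≡ 3 (mod 5). Since 49^(−1) ≡ 4 (mod 5) (49 ≡ 4 (mod 5)), t ≡ 4·3 ≡ 2 (mod 5). So x ≡ 20 + 49·2 = 118 (mod 245).
  Combine with x ≡ 4 (mod 8): write x = 118 + 245·t and require 118 + 245·t ≡ 4 (mod 8), i.e. 245·t ≡ 4 − 118 ≡ 6 (mod 8). Since 245^(−1) ≡ 5 (mod 8) (245 ≡ 5 (mod 8)), t ≡ 5·6 ≡ 6 (mod 8). So x ≡ 118 + 245·6 = 1588 (mod 1960).
Unique solution in [0, 1960): x = 1588.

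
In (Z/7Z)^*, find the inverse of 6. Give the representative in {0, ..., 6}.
Apply the extended Euclidean algorithm to (7, 6), tracking rows (r, s, t) with s·7 + t·6 = r. Each division r_prev = q·r_cur + r_new produces the new row as (previous row) − q·(current row):
  row A: (7, 1, 0)   [1·7 + 0·6 = 7]
  row B: (6, 0, 1)   [0·7 + 1·6 = 6]
  7 = 1·6 + 1   → row C = row A − 1·row B = (1, 1, −1)   [check: 1·7 − 1·6 = 1]
  6 = 6·1 + 0   → remainder 0, stop. gcd = 1 (last nonzero row C).
The gcd is 1, so 6 is invertible mod 7. The last nonzero row gives 1·7 − 1·6 = 1, so t = −1. So 6^(−1) ≡ −1 ≡ 6 (mod 7). Verify: 6 · 6 = 36 ≡ 1 (mod 7). ✓

Final answer: 6^(−1) ≡ 6 (mod 7)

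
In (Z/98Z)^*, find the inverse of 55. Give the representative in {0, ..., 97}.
Apply the extended Euclidean algorithm to (98, 55), tracking rows (r, s, t) with s·98 + t·55 = r. Each division r_prev = q·r_cur + r_new produces the new row as (previous row) − q·(current row):
  row A: (98, 1, 0)   [1·98 + 0·55 = 98]
  row B: (55, 0, 1)   [0·98 + 1·55 = 55]
  98 = 1·55 + 43   → row C = row A − 1·row B = (43, 1, −1)   [check: 1·98 − 1·55 = 43]
  55 = 1·43 + 12   → row D = row B − 1·row C = (12, −1, 2)   [check: −1·98 + 2·55 = 12]
  43 = 3·12 + 7   → row E = row C − 3·row D = (7, 4, −7)   [check: 4·98 − 7·55 = 7]
  12 = 1·7 + 5   → row F = row D − 1·row E = (5, −5, 9)   [check: −5·98 + 9·55 = 5]
  7 = 1·5 + 2   → row G = row E − 1·row F = (2, 9, −16)   [check: 9·98 − 16·55 = 2]
  5 = 2·2 + 1   → row H = row F − 2·row G = (1, −23, 41)   [check: −23·98 + 41·55 = 1]
  2 = 2·1 + 0   → remainder 0, stop. gcd = 1 (last nonzero row H).
The gcd is 1, so 55 is invertible mod 98. The last nonzero row gives −23·98 + 41·55 = 1, so t = 41. So 55^(−1) ≡ 41 (mod 98). Verify: 55 · 41 = 2255 ≡ 1 (mod 98). ✓

Final answer: 55^(−1) ≡ 41 (mod 98)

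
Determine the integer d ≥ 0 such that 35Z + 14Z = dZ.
In the PID Z, (a, b) is generated by gcd(a, b). Compute gcd(35, 14) with the extended Euclidean algorithm, tracking rows (r, s, t) with s·35 + t·14 = r:
  row A: (35, 1, 0)   [1·35 + 0·14 = 35]
  row B: (14, 0, 1)   [0·35 + 1·14 = 14]
  35 = 2·14 + 7   → row C = row A − 2·row B = (7, 1, −2)   [check: 1·35 − 2·14 = 7]
  14 = 2·7 + 0   → remainder 0, stop. gcd = 7 (last nonzero row C).
So gcd(35, 14) = 7, with Bézout identity 1·35 − 2·14 = 7. Containment (⊇): the Bézout identity exhibits 7 as an element of (35, 14), giving (7) ⊆ (35, 14). Containment (⊆): since 7 | 35 and 7 | 14 (35 = 7·5, 14 = 7·2), every Z-linear combination of 35 and 14 is divisible by 7, so (35, 14) ⊆ (7). Therefore (35, 14) = (7), d = 7.

Final answer: (35, 14) = (7); d = 7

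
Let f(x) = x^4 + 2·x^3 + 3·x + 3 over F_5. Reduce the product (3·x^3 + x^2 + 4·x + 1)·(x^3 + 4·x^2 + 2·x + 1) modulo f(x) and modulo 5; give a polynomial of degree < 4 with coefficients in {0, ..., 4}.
a · b ≡ 3·x^3 + 3·x^2 + 1 (mod f(x))

Multiply as integer polynomials: a · b = 3·x^6 + 13·x^5 + 14·x^4 + 22·x^3 + 13·x^2 + 6·x + 1. Reducing coefficients mod 5: a · b ≡ 3·x^6 + 3·x^5 + 4·x^4 + 2·x^3 + 3·x^2 + x + 1. Now divide by f(x) = x^4 + 2·x^3 + 3·x + 3 in F_5[x], eliminating the leading term at each step:
  leading term 3·x^6: subtract (3·x^2)·f(x) = 3·x^6 + x^5 + 4·x^3 + 4·x^2, leaving 2·x^5 + 4·x^4 + 3·x^3 + 4·x^2 + x + 1 (coefficients mod 5)
  leading term 2·x^5: subtract (2·x)·f(x) = 2·x^5 + 4·x^4 + x^2 + x, leaving 3·x^3 + 3·x^2 + 1 (coefficients mod 5)
The degree is now < 4, so this is the remainder. Hence a · b ≡ 3·x^3 + 3·x^2 + 1 in F_5[x]/(f).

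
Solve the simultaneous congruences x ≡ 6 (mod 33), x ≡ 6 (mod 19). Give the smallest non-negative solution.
The moduli 33, 19 are pairwise coprime, so by the CRT there is a unique solution mod 33·19 = 627.
Solve by successive substitution. Start with x ≡ 6 (mod 33).
  Combine with x ≡ 6 (mod 19): write x = 6 + 33·t and require 6 + 33·t ≡ 6 (mod 19), i.e. 33·t ≡ 6 − 6 ≡ 0 (mod 19). Since 33^(−1) ≡ 15 (mod 19) (33 ≡ 14 (mod 19)), t ≡ 15·0 ≡ 0 (mod 19). So x ≡ 6 + 33·0 = 6 (mod 627).
Unique solution in [0, 627): x = 6.

Final answer: x ≡ 6 (mod 627); the representative in [0, 627) is 6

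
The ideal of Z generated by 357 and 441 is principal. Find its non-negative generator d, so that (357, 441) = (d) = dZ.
In the PID Z, (a, b) is generated by gcd(a, b). Compute gcd(441, 357) with the extended Euclidean algorithm, tracking rows (r, s, t) with s·441 + t·357 = r:
  row A: (441, 1, 0)   [1·441 + 0·357 = 441]
  row B: (357, 0, 1)   [0·441 + 1·357 = 357]
  441 = 1·357 + 84   → row C = row A − 1·row B = (84, 1, −1)   [check: 1·441 − 1·357 = 84]
  357 = 4·84 + 21   → row D = row B − 4·row C = (21, −4, 5)   [check: −4·441 + 5·357 = 21]
  84 = 4·21 + 0   → remainder 0, stop. gcd = 21 (last nonzero row D).
So gcd(357, 441) = 21, with Bézout identity −4·441 + 5·357 = 21. Containment (⊇): the Bézout identity exhibits 21 as an element of (357, 441), giving (21) ⊆ (357, 441). Containment (⊆): since 21 | 357 and 21 | 441 (357 = 21·17, 441 = 21·21), every Z-linear combination of 357 and 441 is divisible by 21, so (357, 441) ⊆ (21). Therefore (357, 441) = (21), d = 21.

Final answer: (357, 441) = (21); d = 21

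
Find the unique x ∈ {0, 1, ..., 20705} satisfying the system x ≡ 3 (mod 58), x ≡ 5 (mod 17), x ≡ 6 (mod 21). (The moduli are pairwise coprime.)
The moduli 58, 17, 21 are pairwise coprime, so by the CRT there is a unique solution mod 58·17·21 = 20706.
Solve by successive substitution. Start with x ≡ 3 (mod 58).
  Combine with x ≡ 5 (mod 17): write x = 3 + 58·t and require 3 + 58·t ≡ 5 (mod 17), i.e. 58·t ≡ 5 − 3 ≡ 2 (mod 17). Since 58^(−1) ≡ 5 (mod 17) (58 ≡ 7 (mod 17)), t ≡ 5·2 ≡ 10 (mod 17). So x ≡ 3 + 58·10 = 583 (mod 986).
  Combine with x ≡ 6 (mod 21): write x = 583 + 986·t and require 583 + 986·t ≡ 6 (mod 21), i.e. 986·t ≡ 6 − 583 ≡ 11 (mod 21). Since 986^(−1) ≡ 20 (mod 21) (986 ≡ 20 (mod 21)), t ≡ 20·11 ≡ 10 (mod 21). So x ≡ 583 + 986·10 = 10443 (mod 20706).
Unique solution in [0, 20706): x = 10443.

Final answer: x ≡ 10443 (mod 20706); the representative in [0, 20706) is 10443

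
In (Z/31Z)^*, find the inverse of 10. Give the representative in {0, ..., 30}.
Apply the extended Euclidean algorithm to (31, 10), tracking rows (r, s, t) with s·31 + t·10 = r. Each division r_prev = q·r_cur + r_new produces the new row as (previous row) − q·(current row):
  row A: (31, 1, 0)   [1·31 + 0·10 = 31]
  row B: (10, 0, 1)   [0·31 + 1·10 = 10]
  31 = 3·10 + 1   → row C = row A − 3·row B = (1, 1, −3)   [check: 1·31 − 3·10 = 1]
  10 = 10·1 + 0   → remainder 0, stop. gcd = 1 (last nonzero row C).
The gcd is 1, so 10 is invertible mod 31. The last nonzero row gives 1·31 − 3·10 = 1, so t = −3. So 10^(−1) ≡ −3 ≡ 28 (mod 31). Verify: 10 · 28 = 280 ≡ 1 (mod 31). ✓

Final answer: 10^(−1) ≡ 28 (mod 31)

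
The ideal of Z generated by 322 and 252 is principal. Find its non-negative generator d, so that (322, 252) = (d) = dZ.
In the PID Z, (a, b) is generated by gcd(a, b). Compute gcd(322, 252) with the extended Euclidean algorithm, tracking rows (r, s, t) with s·322 + t·252 = r:
  row A: (322, 1, 0)   [1·322 + 0·252 = 322]
  row B: (252, 0, 1)   [0·322 + 1·252 = 252]
  322 = 1·252 + 70   → row C = row A − 1·row B = (70, 1, −1)   [check: 1·322 − 1·252 = 70]
  252 = 3·70 + 42   → row D = row B − 3·row C = (42, −3, 4)   [check: −3·322 + 4·252 = 42]
  70 = 1·42 + 28   → row E = row C − 1·row D = (28, 4, −5)   [check: 4·322 − 5·252 = 28]
  42 = 1·28 + 14   → row F = row D − 1·row E = (14, −7, 9)   [check: −7·322 + 9·252 = 14]
  28 = 2·14 + 0   → remainder 0, stop. gcd = 14 (last nonzero row F).
So gcd(322, 252) = 14, with Bézout identity −7·322 + 9·252 = 14. Containment (⊇): the Bézout identity exhibits 14 as an element of (322, 252), giving (14) ⊆ (322, 252). Containment (⊆): since 14 | 322 and 14 | 252 (322 = 14·23, 252 = 14·18), every Z-linear combination of 322 and 252 is divisible by 14, so (322, 252) ⊆ (14). Therefore (322, 252) = (14), d = 14.

Final answer: (322, 252) = (14); d = 14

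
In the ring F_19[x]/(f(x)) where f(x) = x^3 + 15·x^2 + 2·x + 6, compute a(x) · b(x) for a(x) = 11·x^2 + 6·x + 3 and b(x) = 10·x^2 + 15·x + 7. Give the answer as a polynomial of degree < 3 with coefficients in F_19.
a · b ≡ 15·x^2 + 16·x + 2 (mod f(x))

Multiply as integer polynomials: a · b = 110·x^4 + 225·x^3 + 197·x^2 + 87·x + 21. Reducing coefficients mod 19: a · b ≡ 15·x^4 + 16·x^3 + 7·x^2 + 11·x + 2. Now divide by f(x) = x^3 + 15·x^2 + 2·x + 6 in F_19[x], eliminating the leading term at each step:
  leading term 15·x^4: subtract (15·x)·f(x) = 15·x^4 + 16·x^3 + 11·x^2 + 14·x, leaving 15·x^2 + 16·x + 2 (coefficients mod 19)
The degree is now < 3, so this is the remainder. Hence a · b ≡ 15·x^2 + 16·x + 2 in F_19[x]/(f).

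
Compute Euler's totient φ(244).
φ(244) = 120

φ is multiplicative, with φ(p^e) = p^e − p^(e−1). Factorise 244 = 2^2 · 61. Then
  φ(244) = (2^2 − 2^1) · (61 − 1) = 2 · 60 = 120.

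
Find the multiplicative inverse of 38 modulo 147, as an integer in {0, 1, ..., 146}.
38^(−1) ≡ 89 (mod 147)

Apply the extended Euclidean algorithm to (147, 38), tracking rows (r, s, t) with s·147 + t·38 = r. Each division r_prev = q·r_cur + r_new produces the new row as (previous row) − q·(current row):
  row A: (147, 1, 0)   [1·147 + 0·38 = 147]
  row B: (38, 0, 1)   [0·147 + 1·38 = 38]
  147 = 3·38 + 33   → row C = row A − 3·row B = (33, 1, −3)   [check: 1·147 − 3·38 = 33]
  38 = 1·33 + 5   → row D = row B − 1·row C = (5, −1, 4)   [check: −1·147 + 4·38 = 5]
  33 = 6·5 + 3   → row E = row C − 6·row D = (3, 7, −27)   [check: 7·147 − 27·38 = 3]
  5 = 1·3 + 2   → row F = row D − 1·row E = (2, −8, 31)   [check: −8·147 + 31·38 = 2]
  3 = 1·2 + 1   → row G = row E − 1·row F = (1, 15, −58)   [check: 15·147 − 58·38 = 1]
  2 = 2·1 + 0   → remainder 0, stop. gcd = 1 (last nonzero row G).
The gcd is 1, so 38 is invertible mod 147. The last nonzero row gives 15·147 − 58·38 = 1, so t = −58. So 38^(−1) ≡ −58 ≡ 89 (mod 147). Verify: 38 · 89 = 3382 ≡ 1 (mod 147). ✓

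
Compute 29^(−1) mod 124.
Apply the extended Euclidean algorithm to (124, 29), tracking rows (r, s, t) with s·124 + t·29 = r. Each division r_prev = q·r_cur + r_new produces the new row as (previous row) − q·(current row):
  row A: (124, 1, 0)   [1·124 + 0·29 = 124]
  row B: (29, 0, 1)   [0·124 + 1·29 = 29]
  124 = 4·29 + 8   → row C = row A − 4·row B = (8, 1, −4)   [check: 1·124 − 4·29 = 8]
  29 = 3·8 + 5   → row D = row B − 3·row C = (5, −3, 13)   [check: −3·124 + 13·29 = 5]
  8 = 1·5 + 3   → row E = row C − 1·row D = (3, 4, −17)   [check: 4·124 − 17·29 = 3]
  5 = 1·3 + 2   → row F = row D − 1·row E = (2, −7, 30)   [check: −7·124 + 30·29 = 2]
  3 = 1·2 + 1   → row G = row E − 1·row F = (1, 11, −47)   [check: 11·124 − 47·29 = 1]
  2 = 2·1 + 0   → remainder 0, stop. gcd = 1 (last nonzero row G).
The gcd is 1, so 29 is invertible mod 124. The last nonzero row gives 11·124 − 47·29 = 1, so t = −47. So 29^(−1) ≡ −47 ≡ 77 (mod 124). Verify: 29 · 77 = 2233 ≡ 1 (mod 124). ✓

Final answer: 29^(−1) ≡ 77 (mod 124)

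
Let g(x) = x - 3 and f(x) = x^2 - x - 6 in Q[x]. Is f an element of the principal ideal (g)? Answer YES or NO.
In Q[x] the ideal (g) consists of all multiples of g, so f ∈ (g) iff g | f, i.e. iff the remainder of f on division by g is 0. Divide f by g (g is monic, so eliminate the leading term of the running remainder at each step):
  leading term x^2: subtract (x)·g(x) = x^2 - 3·x, leaving 2·x - 6
  leading term 2·x: subtract (2)·g(x) = 2·x - 6, leaving 0
The remainder is 0, so f(x) = g(x) · h(x) with h(x) = x + 2. Hence g | f, i.e. f ∈ (g).

Final answer: YES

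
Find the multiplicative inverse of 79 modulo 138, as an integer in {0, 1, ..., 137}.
79^(−1) ≡ 7 (mod 138)

Apply the extended Euclidean algorithm to (138, 79), tracking rows (r, s, t) with s·138 + t·79 = r. Each division r_prev = q·r_cur + r_new produces the new row as (previous row) − q·(current row):
  row A: (138, 1, 0)   [1·138 + 0·79 = 138]
  row B: (79, 0, 1)   [0·138 + 1·79 = 79]
  138 = 1·79 + 59   → row C = row A − 1·row B = (59, 1, −1)   [check: 1·138 − 1·79 = 59]
  79 = 1·59 + 20   → row D = row B − 1·row C = (20, −1, 2)   [check: −1·138 + 2·79 = 20]
  59 = 2·20 + 19   → row E = row C − 2·row D = (19, 3, −5)   [check: 3·138 − 5·79 = 19]
  20 = 1·19 + 1   → row F = row D − 1·row E = (1, −4, 7)   [check: −4·138 + 7·79 = 1]
  19 = 19·1 + 0   → remainder 0, stop. gcd = 1 (last nonzero row F).
The gcd is 1, so 79 is invertible mod 138. The last nonzero row gives −4·138 + 7·79 = 1, so t = 7. So 79^(−1) ≡ 7 (mod 138). Verify: 79 · 7 = 553 ≡ 1 (mod 138). ✓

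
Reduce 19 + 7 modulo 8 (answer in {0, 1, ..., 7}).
2

Reduce the summands first: 19 ≡ 3 (mod 8), so 19 + 7 ≡ 3 + 7 (mod 8). 3 + 7 = 10; 10 = 1·8 + 2, so (19 + 7) mod 8 = 2.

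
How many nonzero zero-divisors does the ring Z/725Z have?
In Z/725Z each nonzero element is either a unit (gcd with 725 is 1) or a zero-divisor (gcd > 1). The number of units is φ(725): factorise 725 = 5^2 · 29, so φ(725) = (5^2 − 5^1) · (29 − 1) = 20 · 28 = 560. The nonzero elements number 725 − 1 = 724. Hence the nonzero zero-divisors number 724 − 560 = 164.

Final answer: Z/725Z has 164 nonzero zero-divisors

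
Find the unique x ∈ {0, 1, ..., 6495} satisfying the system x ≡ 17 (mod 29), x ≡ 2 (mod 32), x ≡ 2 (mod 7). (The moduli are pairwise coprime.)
The moduli 29, 32, 7 are pairwise coprime, so by the CRT there is a unique solution mod 29·32·7 = 6496.
Solve by successive substitution. Start with x ≡ 17 (mod 29).
  Combine with x ≡ 2 (mod 32): write x = 17 + 29·t and require 17 + 29·t ≡ 2 (mod 32), i.e. 29·t ≡ 2 − 17 ≡ 17 (mod 32). Since 29^(−1) ≡ 21 (mod 32), t ≡ 21·17 ≡ 5 (mod 32). So x ≡ 17 + 29·5 = 162 (mod 928).
  Combine with x ≡ 2 (mod 7): write x = 162 + 928·t and require 162 + 928·t ≡ 2 (mod 7), i.e. 928·t ≡ 2 − 162 ≡ 1 (mod 7). Since 928^(−1) ≡ 2 (mod 7) (928 ≡ 4 (mod 7)), t ≡ 2·1 ≡ 2 (mod 7). So x ≡ 162 + 928·2 = 2018 (mod 6496).
Unique solution in [0, 6496): x = 2018.

Final answer: x ≡ 2018 (mod 6496); the representative in [0, 6496) is 2018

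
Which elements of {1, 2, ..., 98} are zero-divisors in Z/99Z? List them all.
An element a ∈ Z/99Z (with a ≠ 0) is a zero-divisor iff gcd(a, 99) > 1 (because a is a unit precisely when gcd(a, n) = 1, and in Z/nZ every nonzero, non-unit element is a zero-divisor). Scan a = 1, ..., 98 and keep those with gcd(a, 99) > 1:
  gcd(3, 99) = 3, gcd(6, 99) = 3, gcd(9, 99) = 9, gcd(11, 99) = 11, gcd(12, 99) = 3, gcd(15, 99) = 3, gcd(18, 99) = 9, gcd(21, 99) = 3, gcd(22, 99) = 11, gcd(24, 99) = 3, gcd(27, 99) = 9, gcd(30, 99) = 3, gcd(33, 99) = 33, gcd(36, 99) = 9, gcd(39, 99) = 3, gcd(42, 99) = 3, gcd(44, 99) = 11, gcd(45, 99) = 9, gcd(48, 99) = 3, gcd(51, 99) = 3, gcd(54, 99) = 9, gcd(55, 99) = 11, gcd(57, 99) = 3, gcd(60, 99) = 3, gcd(63, 99) = 9, gcd(66, 99) = 33, gcd(69, 99) = 3, gcd(72, 99) = 9, gcd(75, 99) = 3, gcd(77, 99) = 11, gcd(78, 99) = 3, gcd(81, 99) = 9, gcd(84, 99) = 3, gcd(87, 99) = 3, gcd(88, 99) = 11, gcd(90, 99) = 9, gcd(93, 99) = 3, gcd(96, 99) = 3.
All other a ∈ {1, ..., 98} have gcd(a, 99) = 1 and are units. So the nonzero zero-divisors are exactly the 38 values of a appearing in this scan.

Final answer: nonzero zero-divisors of Z/99Z = {3, 6, 9, 11, 12, 15, 18, 21, 22, 24, 27, 30, 33, 36, 39, 42, 44, 45, 48, 51, 54, 55, 57, 60, 63, 66, 69, 72, 75, 77, 78, 81, 84, 87, 88, 90, 93, 96}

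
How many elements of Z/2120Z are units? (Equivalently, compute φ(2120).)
An element a ∈ Z/2120Z is a unit iff gcd(a, 2120) = 1, so the number of units is φ(2120). φ is multiplicative, with φ(p^e) = p^e − p^(e−1). Factorise 2120 = 2^3 · 5 · 53. Then
  φ(2120) = (2^3 − 2^2) · (5 − 1) · (53 − 1) = 4 · 4 · 52 = 832.

Final answer: Z/2120Z has φ(2120) = 832 units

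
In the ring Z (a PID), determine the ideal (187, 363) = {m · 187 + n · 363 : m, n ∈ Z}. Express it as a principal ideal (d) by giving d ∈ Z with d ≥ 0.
In the PID Z, (a, b) is generated by gcd(a, b). Compute gcd(363, 187) with the extended Euclidean algorithm, tracking rows (r, s, t) with s·363 + t·187 = r:
  row A: (363, 1, 0)   [1·363 + 0·187 = 363]
  row B: (187, 0, 1)   [0·363 + 1·187 = 187]
  363 = 1·187 + 176   → row C = row A − 1·row B = (176, 1, −1)   [check: 1·363 − 1·187 = 176]
  187 = 1·176 + 11   → row D = row B − 1·row C = (11, −1, 2)   [check: −1·363 + 2·187 = 11]
  176 = 16·11 + 0   → remainder 0, stop. gcd = 11 (last nonzero row D).
So gcd(187, 363) = 11, with Bézout identity −1·363 + 2·187 = 11. Containment (⊇): the Bézout identity exhibits 11 as an element of (187, 363), giving (11) ⊆ (187, 363). Containment (⊆): since 11 | 187 and 11 | 363 (187 = 11·17, 363 = 11·33), every Z-linear combination of 187 and 363 is divisible by 11, so (187, 363) ⊆ (11). Therefore (187, 363) = (11), d = 11.

Final answer: (187, 363) = (11); d = 11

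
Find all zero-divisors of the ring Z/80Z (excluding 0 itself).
nonzero zero-divisors of Z/80Z = {2, 4, 5, 6, 8, 10, 12, 14, 15, 16, 18, 20, 22, 24, 25, 26, 28, 30, 32, 34, 35, 36, 38, 40, 42, 44, 45, 46, 48, 50, 52, 54, 55, 56, 58, 60, 62, 64, 65, 66, 68, 70, 72, 74, 75, 76, 78}

An element a ∈ Z/80Z (with a ≠ 0) is a zero-divisor iff gcd(a, 80) > 1 (because a is a unit precisely when gcd(a, n) = 1, and in Z/nZ every nonzero, non-unit element is a zero-divisor). Scan a = 1, ..., 79 and keep those with gcd(a, 80) > 1:
  gcd(2, 80) = 2, gcd(4, 80) = 4, gcd(5, 80) = 5, gcd(6, 80) = 2, gcd(8, 80) = 8, gcd(10, 80) = 10, gcd(12, 80) = 4, gcd(14, 80) = 2, gcd(15, 80) = 5, gcd(16, 80) = 16, gcd(18, 80) = 2, gcd(20, 80) = 20, gcd(22, 80) = 2, gcd(24, 80) = 8, gcd(25, 80) = 5, gcd(26, 80) = 2, gcd(28, 80) = 4, gcd(30, 80) = 10, gcd(32, 80) = 16, gcd(34, 80) = 2, gcd(35, 80) = 5, gcd(36, 80) = 4, gcd(38, 80) = 2, gcd(40, 80) = 40, gcd(42, 80) = 2, gcd(44, 80) = 4, gcd(45, 80) = 5, gcd(46, 80) = 2, gcd(48, 80) = 16, gcd(50, 80) = 10, gcd(52, 80) = 4, gcd(54, 80) = 2, gcd(55, 80) = 5, gcd(56, 80) = 8, gcd(58, 80) = 2, gcd(60, 80) = 20, gcd(62, 80) = 2, gcd(64, 80) = 16, gcd(65, 80) = 5, gcd(66, 80) = 2, gcd(68, 80) = 4, gcd(70, 80) = 10, gcd(72, 80) = 8, gcd(74, 80) = 2, gcd(75, 80) = 5, gcd(76, 80) = 4, gcd(78, 80) = 2.
All other a ∈ {1, ..., 79} have gcd(a, 80) = 1 and are units. So the nonzero zero-divisors are exactly the 47 values of a appearing in this scan.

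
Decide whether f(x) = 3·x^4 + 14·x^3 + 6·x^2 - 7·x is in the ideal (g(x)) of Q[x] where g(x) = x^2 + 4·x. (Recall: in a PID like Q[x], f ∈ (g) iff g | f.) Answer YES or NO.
NO

In Q[x] the ideal (g) consists of all multiples of g, so f ∈ (g) iff g | f, i.e. iff the remainder of f on division by g is 0. Divide f by g (g is monic, so eliminate the leading term of the running remainder at each step):
  leading term 3·x^4: subtract (3·x^2)·g(x) = 3·x^4 + 12·x^3, leaving 2·x^3 + 6·x^2 - 7·x
  leading term 2·x^3: subtract (2·x)·g(x) = 2·x^3 + 8·x^2, leaving -2·x^2 - 7·x
  leading term -2·x^2: subtract (-2)·g(x) = -2·x^2 - 8·x, leaving x
The remainder r(x) = x ≠ 0 (and deg r < deg g), so g ∤ f, i.e. f ∉ (g).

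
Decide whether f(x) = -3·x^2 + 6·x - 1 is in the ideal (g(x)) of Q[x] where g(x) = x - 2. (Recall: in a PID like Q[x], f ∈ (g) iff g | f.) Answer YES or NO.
NO

In Q[x] the ideal (g) consists of all multiples of g, so f ∈ (g) iff g | f, i.e. iff the remainder of f on division by g is 0. Divide f by g (g is monic, so eliminate the leading term of the running remainder at each step):
  leading term -3·x^2: subtract (-3·x)·g(x) = -3·x^2 + 6·x, leaving -1
The remainder r(x) = -1 ≠ 0 (and deg r < deg g), so g ∤ f, i.e. f ∉ (g).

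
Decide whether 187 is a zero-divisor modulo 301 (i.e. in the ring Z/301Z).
gcd(187, 301) = 1, so 187 is a unit in Z/301Z (it has a multiplicative inverse). A unit cannot be a zero-divisor: if 187·b ≡ 0 then multiplying both sides by 187^(−1) gives b ≡ 0. So 187 is not a zero-divisor.

Final answer: NO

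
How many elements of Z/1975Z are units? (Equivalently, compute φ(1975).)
An element a ∈ Z/1975Z is a unit iff gcd(a, 1975) = 1, so the number of units is φ(1975). φ is multiplicative, with φ(p^e) = p^e − p^(e−1). Factorise 1975 = 5^2 · 79. Then
  φ(1975) = (5^2 − 5^1) · (79 − 1) = 20 · 78 = 1560.

Final answer: Z/1975Z has φ(1975) = 1560 units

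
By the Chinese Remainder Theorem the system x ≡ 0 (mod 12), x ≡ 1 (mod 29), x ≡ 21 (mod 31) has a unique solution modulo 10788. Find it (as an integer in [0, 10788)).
The moduli 12, 29, 31 are pairwise coprime, so by the CRT there is a unique solution mod 12·29·31 = 10788.
Solve by successive substitution. Start with x ≡ 0 (mod 12).
  Combine with x ≡ 1 (mod 29): write x = 12·t and require 12·t ≡ 1 (mod 29). Since 12^(−1) ≡ 17 (mod 29), t ≡ 17·1 ≡ 17 (mod 29). So x ≡ 12·17 = 204 (mod 348).
  Combine with x ≡ 21 (mod 31): write x = 204 + 348·t and require 204 + 348·t ≡ 21 (mod 31), i.e. 348·t ≡ 21 − 204 ≡ 3 (mod 31). Since 348^(−1) ≡ 9 (mod 31) (348 ≡ 7 (mod 31)), t ≡ 9·3 ≡ 27 (mod 31). So x ≡ 204 + 348·27 = 9600 (mod 10788).
Unique solution in [0, 10788): x = 9600.

Final answer: x ≡ 9600 (mod 10788); the representative in [0, 10788) is 9600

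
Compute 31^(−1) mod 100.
31^(−1) ≡ 71 (mod 100)

Apply the extended Euclidean algorithm to (100, 31), tracking rows (r, s, t) with s·100 + t·31 = r. Each division r_prev = q·r_cur + r_new produces the new row as (previous row) − q·(current row):
  row A: (100, 1, 0)   [1·100 + 0·31 = 100]
  row B: (31, 0, 1)   [0·100 + 1·31 = 31]
  100 = 3·31 + 7   → row C = row A − 3·row B = (7, 1, −3)   [check: 1·100 − 3·31 = 7]
  31 = 4·7 + 3   → row D = row B − 4·row C = (3, −4, 13)   [check: −4·100 + 13·31 = 3]
  7 = 2·3 + 1   → row E = row C − 2·row D = (1, 9, −29)   [check: 9·100 − 29·31 = 1]
  3 = 3·1 + 0   → remainder 0, stop. gcd = 1 (last nonzero row E).
The gcd is 1, so 31 is invertible mod 100. The last nonzero row gives 9·100 − 29·31 = 1, so t = −29. So 31^(−1) ≡ −29 ≡ 71 (mod 100). Verify: 31 · 71 = 2201 ≡ 1 (mod 100). ✓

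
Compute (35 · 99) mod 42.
Reduce the factors first: 99 ≡ 15 (mod 42), so 35 · 99 ≡ 35 · 15 (mod 42). 35 · 15 = 525. Dividing by 42: 525 = 12·42 + 21. So (35 · 99) mod 42 = 21.

Final answer: 21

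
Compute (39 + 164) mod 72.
59

Reduce the summands first: 164 ≡ 20 (mod 72), so 39 + 164 ≡ 39 + 20 (mod 72). 39 + 20 = 59; 59 = 0·72 + 59, so (39 + 164) mod 72 = 59.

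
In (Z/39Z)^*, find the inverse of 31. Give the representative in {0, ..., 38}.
31^(−1) ≡ 34 (mod 39)

Apply the extended Euclidean algorithm to (39, 31), tracking rows (r, s, t) with s·39 + t·31 = r. Each division r_prev = q·r_cur + r_new produces the new row as (previous row) − q·(current row):
  row A: (39, 1, 0)   [1·39 + 0·31 = 39]
  row B: (31, 0, 1)   [0·39 + 1·31 = 31]
  39 = 1·31 + 8   → row C = row A − 1·row B = (8, 1, −1)   [check: 1·39 − 1·31 = 8]
  31 = 3·8 + 7   → row D = row B − 3·row C = (7, −3, 4)   [check: −3·39 + 4·31 = 7]
  8 = 1·7 + 1   → row E = row C − 1·row D = (1, 4, −5)   [check: 4·39 − 5·31 = 1]
  7 = 7·1 + 0   → remainder 0, stop. gcd = 1 (last nonzero row E).
The gcd is 1, so 31 is invertible mod 39. The last nonzero row gives 4·39 − 5·31 = 1, so t = −5. So 31^(−1) ≡ −5 ≡ 34 (mod 39). Verify: 31 · 34 = 1054 ≡ 1 (mod 39). ✓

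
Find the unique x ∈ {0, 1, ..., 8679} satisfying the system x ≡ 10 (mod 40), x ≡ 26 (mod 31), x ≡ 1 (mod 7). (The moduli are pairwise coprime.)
The moduli 40, 31, 7 are pairwise coprime, so by the CRT there is a unique solution mod 40·31·7 = 8680.
Solve by successive substitution. Start with x ≡ 10 (mod 40).
  Combine with x ≡ 26 (mod 31): write x = 10 + 40·t and require 10 + 40·t ≡ 26 (mod 31), i.e. 40·t ≡ 26 − 10 ≡ 16 (mod 31). Since 40^(−1) ≡ 7 (mod 31) (40 ≡ 9 (mod 31)), t ≡ 7·16 ≡ 19 (mod 31). So x ≡ 10 + 40·19 = 770 (mod 1240).
  Combine with x ≡ 1 (mod 7): write x = 770 + 1240·t and require 770 + 1240·t ≡ 1 (mod 7), i.e. 1240·t ≡ 1 − 770 ≡ 1 (mod 7). Since 1240^(−1) ≡ 1 (mod 7) (1240 ≡ 1 (mod 7)), t ≡ 1·1 ≡ 1 (mod 7). So x ≡ 770 + 1240·1 = 2010 (mod 8680).
Unique solution in [0, 8680): x = 2010.

Final answer: x ≡ 2010 (mod 8680); the representative in [0, 8680) is 2010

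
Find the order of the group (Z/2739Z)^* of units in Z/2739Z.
(Z/2739Z)^* consists of the classes a with gcd(a, 2739) = 1, so its order is φ(2739). φ is multiplicative, with φ(p^e) = p^e − p^(e−1). Factorise 2739 = 3 · 11 · 83. Then
  φ(2739) = (3 − 1) · (11 − 1) · (83 − 1) = 2 · 10 · 82 = 1640.
Thus |(Z/2739Z)^*| = 1640.

Final answer: |(Z/2739Z)^*| = 1640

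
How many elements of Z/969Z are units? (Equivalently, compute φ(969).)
An element a ∈ Z/969Z is a unit iff gcd(a, 969) = 1, so the number of units is φ(969). φ is multiplicative, with φ(p^e) = p^e − p^(e−1). Factorise 969 = 3 · 17 · 19. Then
  φ(969) = (3 − 1) · (17 − 1) · (19 − 1) = 2 · 16 · 18 = 576.

Final answer: Z/969Z has φ(969) = 576 units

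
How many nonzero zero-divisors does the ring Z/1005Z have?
In Z/1005Z each nonzero element is either a unit (gcd with 1005 is 1) or a zero-divisor (gcd > 1). The number of units is φ(1005): factorise 1005 = 3 · 5 · 67, so φ(1005) = (3 − 1) · (5 − 1) · (67 − 1) = 2 · 4 · 66 = 528. The nonzero elements number 1005 − 1 = 1004. Hence the nonzero zero-divisors number 1004 − 528 = 476.

Final answer: Z/1005Z has 476 nonzero zero-divisors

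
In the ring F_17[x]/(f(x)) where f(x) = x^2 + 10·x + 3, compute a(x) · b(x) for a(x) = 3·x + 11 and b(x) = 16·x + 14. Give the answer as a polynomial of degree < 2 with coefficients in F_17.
a · b ≡ 10·x + 10 (mod f(x))

Multiply as integer polynomials: a · b = 48·x^2 + 218·x + 154. Reducing coefficients mod 17: a · b ≡ 14·x^2 + 14·x + 1. Now divide by f(x) = x^2 + 10·x + 3 in F_17[x], eliminating the leading term at each step:
  leading term 14·x^2: subtract (14)·f(x) = 14·x^2 + 4·x + 8, leaving 10·x + 10 (coefficients mod 17)
The degree is now < 2, so this is the remainder. Hence a · b ≡ 10·x + 10 in F_17[x]/(f).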